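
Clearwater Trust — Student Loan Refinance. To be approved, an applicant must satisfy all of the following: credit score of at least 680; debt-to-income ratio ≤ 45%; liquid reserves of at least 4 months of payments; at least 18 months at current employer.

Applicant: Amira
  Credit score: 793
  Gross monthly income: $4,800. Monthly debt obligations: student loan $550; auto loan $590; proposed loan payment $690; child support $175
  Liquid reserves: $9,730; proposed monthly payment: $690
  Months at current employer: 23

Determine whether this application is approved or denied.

Credit score 793 ≥ 680 (meets)
Total monthly debts = (550 + 590 + 690 + 175) = 2,005. DTI = 2,005/4,800 = 41.8% ≤ 45%
Liquid reserves cover 9,730/690 = 14.1 months — ≥ 4 required
Employment 23 ≥ 18 months
All criteria satisfied.

Approved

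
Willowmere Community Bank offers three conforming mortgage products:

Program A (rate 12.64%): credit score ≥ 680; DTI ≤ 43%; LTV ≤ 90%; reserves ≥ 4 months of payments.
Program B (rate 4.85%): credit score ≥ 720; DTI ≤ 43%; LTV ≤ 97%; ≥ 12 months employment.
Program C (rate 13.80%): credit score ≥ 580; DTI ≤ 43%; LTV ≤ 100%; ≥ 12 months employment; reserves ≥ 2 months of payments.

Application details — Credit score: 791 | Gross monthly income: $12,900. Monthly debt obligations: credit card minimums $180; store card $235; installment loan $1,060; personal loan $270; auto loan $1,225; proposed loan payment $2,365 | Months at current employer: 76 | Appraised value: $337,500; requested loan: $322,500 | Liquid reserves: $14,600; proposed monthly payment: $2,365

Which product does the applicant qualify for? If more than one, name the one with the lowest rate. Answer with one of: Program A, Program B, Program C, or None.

Total debts = (180 + 235 + 1,060 + 270 + 1,225 + 2,365) = 5,335; DTI = 5,335/12,900 = 41.4%.
LTV = 322,500/337,500 = 95.6%.
Reserves = 14,600/2,365 = 6.2 months.
Program A: score 791 ≥ 680; DTI 41.4% ≤ 43%; LTV 95.6% > 90%; reserves 6.2 ≥ 4 mo → does not qualify.
Program B: score 791 ≥ 720; DTI 41.4% ≤ 43%; LTV 95.6% ≤ 97%; employment 76 ≥ 12 mo → qualifies.
Program C: score 791 ≥ 580; DTI 41.4% ≤ 43%; LTV 95.6% ≤ 100%; employment 76 ≥ 12 mo; reserves 6.2 ≥ 2 mo → qualifies.
Qualifying: Program B, Program C. Lowest rate is 4.85% → Program B.

Program B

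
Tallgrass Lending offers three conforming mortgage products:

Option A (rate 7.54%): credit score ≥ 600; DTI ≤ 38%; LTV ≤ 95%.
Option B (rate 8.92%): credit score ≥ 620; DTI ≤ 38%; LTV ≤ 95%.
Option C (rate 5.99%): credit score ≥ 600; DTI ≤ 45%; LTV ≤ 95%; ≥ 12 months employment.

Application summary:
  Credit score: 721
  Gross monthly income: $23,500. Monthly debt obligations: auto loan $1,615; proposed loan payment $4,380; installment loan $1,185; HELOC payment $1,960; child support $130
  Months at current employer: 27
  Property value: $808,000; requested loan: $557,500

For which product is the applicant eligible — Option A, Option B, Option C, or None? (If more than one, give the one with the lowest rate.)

Option C

Total debts = (1,615 + 4,380 + 1,185 + 1,960 + 130) = 9,270; DTI = 9,270/23,500 = 39.4%.
LTV = 557,500/808,000 = 69%.
Option A: score 721 ≥ 600; DTI 39.4% > 38%; LTV 69% ≤ 95% → does not qualify.
Option B: score 721 ≥ 620; DTI 39.4% > 38%; LTV 69% ≤ 95% → does not qualify.
Option C: score 721 ≥ 600; DTI 39.4% ≤ 45%; LTV 69% ≤ 95%; employment 27 ≥ 12 mo → qualifies.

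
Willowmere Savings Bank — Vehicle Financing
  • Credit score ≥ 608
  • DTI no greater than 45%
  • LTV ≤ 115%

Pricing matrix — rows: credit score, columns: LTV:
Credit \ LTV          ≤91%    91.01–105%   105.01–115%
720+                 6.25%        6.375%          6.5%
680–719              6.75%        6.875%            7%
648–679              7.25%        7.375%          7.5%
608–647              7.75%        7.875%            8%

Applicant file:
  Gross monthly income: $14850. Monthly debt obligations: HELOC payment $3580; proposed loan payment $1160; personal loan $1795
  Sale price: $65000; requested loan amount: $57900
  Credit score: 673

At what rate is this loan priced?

Credit score 673 ≥ 608; Total monthly debts = (3,580 + 1,160 + 1,795) = 6,535. DTI: 6,535 ÷ 14,850 = 44%, within the 45% cap
LTV = 57,900/65,000 = 89.1% ≤ 115%
Credit 673 → row 648–679; LTV 89.1% → column ≤91%. Grid cell → 7.25%.

7.25%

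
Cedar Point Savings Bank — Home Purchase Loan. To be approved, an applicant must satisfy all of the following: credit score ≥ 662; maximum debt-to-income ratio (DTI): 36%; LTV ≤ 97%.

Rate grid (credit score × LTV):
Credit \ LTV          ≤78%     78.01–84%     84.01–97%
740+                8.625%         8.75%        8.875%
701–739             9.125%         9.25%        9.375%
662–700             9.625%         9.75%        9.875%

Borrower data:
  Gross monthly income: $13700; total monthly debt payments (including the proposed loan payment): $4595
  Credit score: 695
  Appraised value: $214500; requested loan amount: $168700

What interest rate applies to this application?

9.75%

Credit score 695 ≥ 662; DTI = 4,595/13,700 = 33.5% ≤ 36%
Loan-to-value = 168,700/214,500 = 78.6% — pass (97% max)
Score 695 is in the 662–700 band; LTV 78.6% is in the 78.01–84% band → 9.75%.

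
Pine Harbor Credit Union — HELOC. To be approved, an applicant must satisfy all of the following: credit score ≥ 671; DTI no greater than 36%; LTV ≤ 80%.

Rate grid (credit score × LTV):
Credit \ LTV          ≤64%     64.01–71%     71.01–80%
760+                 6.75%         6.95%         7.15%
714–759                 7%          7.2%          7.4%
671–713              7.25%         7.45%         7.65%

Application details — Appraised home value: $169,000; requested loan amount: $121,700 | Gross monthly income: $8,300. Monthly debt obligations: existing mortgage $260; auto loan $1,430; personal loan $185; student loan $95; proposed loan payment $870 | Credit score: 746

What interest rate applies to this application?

Credit score 746 ≥ 671; Total monthly debts = (260 + 1,430 + 185 + 95 + 870) = 2,840. DTI: 2,840 ÷ 8,300 = 34.2%, within the 36% cap
LTV: 121,700 ÷ 169,000 = 72%, within 80% cap
Credit 746 → row 714–759; LTV 72% → column 71.01–80%. Grid cell → 7.4%.

7.4%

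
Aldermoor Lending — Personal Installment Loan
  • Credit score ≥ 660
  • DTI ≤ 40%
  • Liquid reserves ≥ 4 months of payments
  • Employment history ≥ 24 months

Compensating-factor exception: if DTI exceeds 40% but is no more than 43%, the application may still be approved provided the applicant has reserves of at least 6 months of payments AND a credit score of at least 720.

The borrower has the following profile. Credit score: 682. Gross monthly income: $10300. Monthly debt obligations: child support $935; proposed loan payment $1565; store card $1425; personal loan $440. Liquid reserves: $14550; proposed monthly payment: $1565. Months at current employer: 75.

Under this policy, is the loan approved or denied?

Denied

Credit score 682 ≥ 660 (meets base)
Total debts = (935 + 1,565 + 1,425 + 440) = 4,365. DTI = 4,365/10,300 = 42.4% > 40% — standard DTI limit exceeded.
Reserves: 14,550 ÷ 1,565 = 9.3 months (meets 4-month minimum)
Employment 75 ≥ 24 months
42.4% falls in the override range (40%–43%), so the compensating-factor test applies.
Override check — reserves: 9.3 mo (ok); score: 682 (below 720).
Override conditions not both satisfied; exception does not apply.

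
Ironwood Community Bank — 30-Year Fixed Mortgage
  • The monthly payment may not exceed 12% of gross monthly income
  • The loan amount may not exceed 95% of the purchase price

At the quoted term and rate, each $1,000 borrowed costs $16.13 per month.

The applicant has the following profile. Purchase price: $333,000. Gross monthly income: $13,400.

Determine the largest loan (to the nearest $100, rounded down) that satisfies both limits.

$99,600

Payment cap: 12% × $13,400 = $1,608/month.
At $16.13 per $1,000, that supports 1,608/16.13 × 1,000 ≈ $99,690 → $99,600.
LTV cap: 95% × $333,000 = $316,350 → $316,300.
Binding constraint: payment-to-income.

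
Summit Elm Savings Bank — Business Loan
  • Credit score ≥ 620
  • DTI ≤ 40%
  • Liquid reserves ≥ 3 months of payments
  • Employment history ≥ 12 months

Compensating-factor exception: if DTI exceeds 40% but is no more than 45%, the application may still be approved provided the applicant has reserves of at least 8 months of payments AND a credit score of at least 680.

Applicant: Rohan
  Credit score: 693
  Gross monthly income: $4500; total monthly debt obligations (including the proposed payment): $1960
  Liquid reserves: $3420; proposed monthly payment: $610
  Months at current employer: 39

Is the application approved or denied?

Denied

Credit score 693 ≥ 620 (meets base)
DTI = 1,960/4,500 = 43.6% > 40% — standard DTI limit exceeded.
Reserves = 3,420/610 = 5.6 months ≥ 3
Employment 39 ≥ 12 months
DTI 43.6% is within the 40%–45% exception band; checking compensating factors.
Reserves 5.6 < 8 months; credit score 693 ≥ 680.
Override conditions not both satisfied; exception does not apply.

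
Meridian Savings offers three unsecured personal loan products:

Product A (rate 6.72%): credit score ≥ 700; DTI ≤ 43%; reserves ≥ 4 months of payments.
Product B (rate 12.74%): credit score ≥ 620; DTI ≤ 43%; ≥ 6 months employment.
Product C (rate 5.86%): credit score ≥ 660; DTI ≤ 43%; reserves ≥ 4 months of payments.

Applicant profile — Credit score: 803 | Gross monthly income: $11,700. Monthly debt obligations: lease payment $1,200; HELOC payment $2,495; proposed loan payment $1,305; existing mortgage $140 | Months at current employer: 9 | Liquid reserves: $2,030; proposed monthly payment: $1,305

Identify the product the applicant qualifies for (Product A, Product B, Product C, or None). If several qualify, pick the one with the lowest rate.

Total debts = (1,200 + 2,495 + 1,305 + 140) = 5,140; DTI = 5,140/11,700 = 43.9%.
Reserves = 2,030/1,305 = 1.6 months.
Product A: score 803 ≥ 700; DTI 43.9% > 43%; reserves 1.6 < 4 mo → does not qualify.
Product B: score 803 ≥ 620; DTI 43.9% > 43%; employment 9 ≥ 6 mo → does not qualify.
Product C: score 803 ≥ 660; DTI 43.9% > 43%; reserves 1.6 < 4 mo → does not qualify.

None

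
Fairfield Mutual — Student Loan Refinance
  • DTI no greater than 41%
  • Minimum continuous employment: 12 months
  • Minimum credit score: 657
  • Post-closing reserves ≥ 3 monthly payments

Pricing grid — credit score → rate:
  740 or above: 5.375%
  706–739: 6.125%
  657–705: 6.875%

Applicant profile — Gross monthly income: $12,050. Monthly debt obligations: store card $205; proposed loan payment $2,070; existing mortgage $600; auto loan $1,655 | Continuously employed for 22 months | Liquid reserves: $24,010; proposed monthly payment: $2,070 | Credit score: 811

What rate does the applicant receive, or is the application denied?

Credit score 811 ≥ 657 (meets minimum)
Liquid reserves cover 24,010/2,070 = 11.6 months — ≥ 3 required
Total monthly debts = (205 + 2,070 + 600 + 1,655) = 4,530. DTI: 4,530 ÷ 12,050 = 37.6%, within the 41% cap
Employment 22 ≥ 12 months
All requirements met. Score 811 falls in the 740 or above tier → 5.375%.

Approved at 5.375%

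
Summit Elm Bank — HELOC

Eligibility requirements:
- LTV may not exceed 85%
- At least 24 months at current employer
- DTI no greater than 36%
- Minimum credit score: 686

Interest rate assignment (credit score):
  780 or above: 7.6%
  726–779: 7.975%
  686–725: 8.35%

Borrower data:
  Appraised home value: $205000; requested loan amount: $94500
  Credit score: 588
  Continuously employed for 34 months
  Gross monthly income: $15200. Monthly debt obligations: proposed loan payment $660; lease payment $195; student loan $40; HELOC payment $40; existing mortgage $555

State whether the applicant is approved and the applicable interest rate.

Credit score 588 < 686 (below minimum)
Employment 34 ≥ 24 months
Total monthly debts = (660 + 195 + 40 + 40 + 555) = 1,490. DTI = 1,490/15,200 = 9.8% ≤ 36%
LTV = 94,500/205,000 = 46.1% ≤ 85%
Not all requirements met → denied.

Denied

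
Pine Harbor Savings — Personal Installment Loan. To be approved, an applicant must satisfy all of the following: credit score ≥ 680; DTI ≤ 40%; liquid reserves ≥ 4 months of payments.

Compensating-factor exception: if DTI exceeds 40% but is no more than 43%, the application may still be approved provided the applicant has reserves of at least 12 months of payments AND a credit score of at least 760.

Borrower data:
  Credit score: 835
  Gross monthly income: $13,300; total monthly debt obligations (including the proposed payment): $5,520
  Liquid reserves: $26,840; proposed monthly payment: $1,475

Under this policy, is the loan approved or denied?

Credit score 835 ≥ 680 (meets base)
DTI: 5,520 ÷ 13,300 = 41.5%, over the 40% base limit.
Reserves = 26,840/1,475 = 18.2 months ≥ 4
DTI 41.5% is within the 40%–43% exception band; checking compensating factors.
Override check — reserves: 18.2 mo (ok); score: 835 (ok).
Both override conditions satisfied; DTI exception granted.

Approved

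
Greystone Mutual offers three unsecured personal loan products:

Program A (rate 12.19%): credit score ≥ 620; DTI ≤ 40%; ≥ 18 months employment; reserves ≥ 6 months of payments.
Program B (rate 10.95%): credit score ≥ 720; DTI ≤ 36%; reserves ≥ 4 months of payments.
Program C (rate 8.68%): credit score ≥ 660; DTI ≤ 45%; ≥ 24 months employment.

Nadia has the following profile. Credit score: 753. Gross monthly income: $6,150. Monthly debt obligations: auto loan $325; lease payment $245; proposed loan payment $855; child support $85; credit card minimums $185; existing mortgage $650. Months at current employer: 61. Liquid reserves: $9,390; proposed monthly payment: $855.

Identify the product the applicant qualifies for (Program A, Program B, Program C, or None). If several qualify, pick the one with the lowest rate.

Program C

Total debts = (325 + 245 + 855 + 85 + 185 + 650) = 2,345; DTI = 2,345/6,150 = 38.1%.
Reserves = 9,390/855 = 11.0 months.
Program A: score 753 ≥ 620; DTI 38.1% ≤ 40%; employment 61 ≥ 18 mo; reserves 11.0 ≥ 6 mo → qualifies.
Program B: score 753 ≥ 720; DTI 38.1% > 36%; reserves 11.0 ≥ 4 mo → does not qualify.
Program C: score 753 ≥ 660; DTI 38.1% ≤ 45%; employment 61 ≥ 24 mo → qualifies.
Qualifying: Program A, Program C. Lowest rate is 8.68% → Program C.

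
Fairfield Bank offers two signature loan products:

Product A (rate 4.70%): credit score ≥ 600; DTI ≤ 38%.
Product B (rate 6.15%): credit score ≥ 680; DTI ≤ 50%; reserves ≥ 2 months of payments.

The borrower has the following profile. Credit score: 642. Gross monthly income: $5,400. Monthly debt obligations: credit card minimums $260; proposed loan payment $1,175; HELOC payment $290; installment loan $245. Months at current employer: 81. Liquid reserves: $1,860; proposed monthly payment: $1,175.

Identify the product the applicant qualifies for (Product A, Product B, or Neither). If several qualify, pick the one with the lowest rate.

Product A

Total debts = (260 + 1,175 + 290 + 245) = 1,970; DTI = 1,970/5,400 = 36.5%.
Reserves = 1,860/1,175 = 1.6 months.
Product A: score 642 ≥ 600; DTI 36.5% ≤ 38% → qualifies.
Product B: score 642 < 680; DTI 36.5% ≤ 50%; reserves 1.6 < 2 mo → does not qualify.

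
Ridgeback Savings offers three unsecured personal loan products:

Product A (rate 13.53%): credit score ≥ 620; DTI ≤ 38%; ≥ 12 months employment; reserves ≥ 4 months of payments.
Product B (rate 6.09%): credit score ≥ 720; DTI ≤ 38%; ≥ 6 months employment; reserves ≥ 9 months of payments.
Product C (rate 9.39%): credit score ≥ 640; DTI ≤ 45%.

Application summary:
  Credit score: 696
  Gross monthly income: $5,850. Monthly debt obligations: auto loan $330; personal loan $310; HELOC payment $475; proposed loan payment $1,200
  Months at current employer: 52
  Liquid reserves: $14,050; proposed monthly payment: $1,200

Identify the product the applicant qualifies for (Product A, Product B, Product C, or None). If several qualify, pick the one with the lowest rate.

Total debts = (330 + 310 + 475 + 1,200) = 2,315; DTI = 2,315/5,850 = 39.6%.
Reserves = 14,050/1,200 = 11.7 months.
Product A: score 696 ≥ 620; DTI 39.6% > 38%; employment 52 ≥ 12 mo; reserves 11.7 ≥ 4 mo → does not qualify.
Product B: score 696 < 720; DTI 39.6% > 38%; employment 52 ≥ 6 mo; reserves 11.7 ≥ 9 mo → does not qualify.
Product C: score 696 ≥ 640; DTI 39.6% ≤ 45% → qualifies.

Product C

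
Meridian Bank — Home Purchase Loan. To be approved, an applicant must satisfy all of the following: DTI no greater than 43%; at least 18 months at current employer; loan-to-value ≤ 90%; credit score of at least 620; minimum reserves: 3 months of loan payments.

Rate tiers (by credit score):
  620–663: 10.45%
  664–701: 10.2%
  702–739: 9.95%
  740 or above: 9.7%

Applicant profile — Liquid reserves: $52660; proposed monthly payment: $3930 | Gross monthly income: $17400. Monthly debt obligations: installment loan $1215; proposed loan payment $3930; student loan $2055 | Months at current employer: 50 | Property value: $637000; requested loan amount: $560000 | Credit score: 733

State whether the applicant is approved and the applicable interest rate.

Approved at 9.95%

Credit score 733 ≥ 620 (meets minimum)
Total monthly debts = (1,215 + 3,930 + 2,055) = 7,200. DTI = 7,200/17,400 = 41.4% ≤ 43%
Reserves = 52,660/3,930 = 13.4 months ≥ 3
Employment 50 ≥ 18 months
Loan-to-value = 560,000/637,000 = 87.9% — pass (90% max)
All requirements met. Score 733 falls in the 702–739 tier → 9.95%.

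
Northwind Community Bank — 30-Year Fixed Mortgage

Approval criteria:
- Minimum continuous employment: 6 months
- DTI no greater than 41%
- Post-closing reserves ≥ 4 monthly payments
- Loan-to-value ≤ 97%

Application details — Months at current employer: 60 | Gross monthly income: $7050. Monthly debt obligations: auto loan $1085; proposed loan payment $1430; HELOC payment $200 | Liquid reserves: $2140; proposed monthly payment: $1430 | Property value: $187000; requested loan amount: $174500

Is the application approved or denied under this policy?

Denied

Employment 60 ≥ 6 months
Total monthly debts = (1,085 + 1,430 + 200) = 2,715. DTI = 2,715/7,050 = 38.5% ≤ 41%
Reserves: 2,140 ÷ 1,430 = 1.5 months (below 4-month minimum)
Loan-to-value = 174,500/187,000 = 93.3% — pass (97% max)
Fails on reserves.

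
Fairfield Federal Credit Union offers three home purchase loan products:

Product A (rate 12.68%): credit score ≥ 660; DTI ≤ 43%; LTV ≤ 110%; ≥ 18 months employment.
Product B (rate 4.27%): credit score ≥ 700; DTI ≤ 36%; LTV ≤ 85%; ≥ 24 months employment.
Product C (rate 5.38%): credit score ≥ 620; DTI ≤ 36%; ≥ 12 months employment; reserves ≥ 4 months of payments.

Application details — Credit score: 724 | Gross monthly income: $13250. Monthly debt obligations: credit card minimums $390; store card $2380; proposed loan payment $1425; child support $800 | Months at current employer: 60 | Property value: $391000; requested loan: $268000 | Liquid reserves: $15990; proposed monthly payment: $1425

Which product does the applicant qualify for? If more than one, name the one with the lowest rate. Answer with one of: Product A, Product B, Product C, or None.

Product A

Total debts = (390 + 2,380 + 1,425 + 800) = 4,995; DTI = 4,995/13,250 = 37.7%.
LTV = 268,000/391,000 = 68.5%.
Reserves = 15,990/1,425 = 11.2 months.
Product A: score 724 ≥ 660; DTI 37.7% ≤ 43%; LTV 68.5% ≤ 110%; employment 60 ≥ 18 mo → qualifies.
Product B: score 724 ≥ 700; DTI 37.7% > 36%; LTV 68.5% ≤ 85%; employment 60 ≥ 24 mo → does not qualify.
Product C: score 724 ≥ 620; DTI 37.7% > 36%; employment 60 ≥ 12 mo; reserves 11.2 ≥ 4 mo → does not qualify.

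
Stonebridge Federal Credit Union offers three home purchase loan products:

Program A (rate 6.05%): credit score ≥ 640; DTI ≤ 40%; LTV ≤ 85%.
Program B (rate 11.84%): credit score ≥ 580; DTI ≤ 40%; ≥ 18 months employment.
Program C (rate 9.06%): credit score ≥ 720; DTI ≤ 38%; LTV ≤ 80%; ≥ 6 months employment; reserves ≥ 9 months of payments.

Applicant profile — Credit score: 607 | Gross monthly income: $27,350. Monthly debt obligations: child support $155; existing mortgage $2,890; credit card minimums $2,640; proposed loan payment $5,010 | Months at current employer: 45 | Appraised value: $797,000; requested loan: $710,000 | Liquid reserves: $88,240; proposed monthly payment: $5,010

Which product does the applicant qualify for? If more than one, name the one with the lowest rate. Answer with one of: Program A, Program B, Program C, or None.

Program B

Total debts = (155 + 2,890 + 2,640 + 5,010) = 10,695; DTI = 10,695/27,350 = 39.1%.
LTV = 710,000/797,000 = 89.1%.
Reserves = 88,240/5,010 = 17.6 months.
Program A: score 607 < 640; DTI 39.1% ≤ 40%; LTV 89.1% > 85% → does not qualify.
Program B: score 607 ≥ 580; DTI 39.1% ≤ 40%; employment 45 ≥ 18 mo → qualifies.
Program C: score 607 < 720; DTI 39.1% > 38%; LTV 89.1% > 80%; employment 45 ≥ 6 mo; reserves 17.6 ≥ 9 mo → does not qualify.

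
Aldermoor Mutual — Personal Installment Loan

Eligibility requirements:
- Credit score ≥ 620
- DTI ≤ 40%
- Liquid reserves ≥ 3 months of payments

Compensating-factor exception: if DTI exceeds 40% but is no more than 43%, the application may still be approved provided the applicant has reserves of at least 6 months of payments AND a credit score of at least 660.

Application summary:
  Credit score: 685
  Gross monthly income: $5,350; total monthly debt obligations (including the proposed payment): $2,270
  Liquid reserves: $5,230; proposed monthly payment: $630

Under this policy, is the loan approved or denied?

Approved

Credit score 685 ≥ 620 (meets base)
DTI = 2,270/5,350 = 42.4% > 40% — standard DTI limit exceeded.
Reserves = 5,230/630 = 8.3 months ≥ 3
42.4% falls in the override range (40%–43%), so the compensating-factor test applies.
Reserves 8.3 ≥ 6 months; credit score 685 ≥ 660.
Both compensating conditions met → exception applies.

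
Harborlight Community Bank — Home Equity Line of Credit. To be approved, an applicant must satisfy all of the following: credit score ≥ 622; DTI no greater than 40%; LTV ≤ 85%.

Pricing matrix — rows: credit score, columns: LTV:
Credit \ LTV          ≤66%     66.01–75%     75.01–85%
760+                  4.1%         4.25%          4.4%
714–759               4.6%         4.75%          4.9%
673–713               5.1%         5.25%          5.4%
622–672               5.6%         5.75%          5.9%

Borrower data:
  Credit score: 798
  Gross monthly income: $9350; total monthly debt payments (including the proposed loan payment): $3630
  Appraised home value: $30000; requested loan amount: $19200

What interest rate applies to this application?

4.1%

Credit score 798 ≥ 622; Debt-to-income = 3,630/9,350 = 38.8% — meets 40% limit
LTV: 19,200 ÷ 30,000 = 64%, within 85% cap
Row: 798 falls in 760+. Column: 64% falls in ≤66%. Rate = 4.1%.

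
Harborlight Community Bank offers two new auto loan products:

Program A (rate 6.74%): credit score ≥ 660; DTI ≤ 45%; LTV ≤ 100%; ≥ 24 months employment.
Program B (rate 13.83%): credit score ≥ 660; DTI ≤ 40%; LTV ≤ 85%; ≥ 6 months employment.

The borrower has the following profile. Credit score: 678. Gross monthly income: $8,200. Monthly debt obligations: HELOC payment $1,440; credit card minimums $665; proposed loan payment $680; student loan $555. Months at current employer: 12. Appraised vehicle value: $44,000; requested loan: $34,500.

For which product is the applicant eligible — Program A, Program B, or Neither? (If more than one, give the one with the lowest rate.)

Total debts = (1,440 + 665 + 680 + 555) = 3,340; DTI = 3,340/8,200 = 40.7%.
LTV = 34,500/44,000 = 78.4%.
Program A: score 678 ≥ 660; DTI 40.7% ≤ 45%; LTV 78.4% ≤ 100%; employment 12 < 24 mo → does not qualify.
Program B: score 678 ≥ 660; DTI 40.7% > 40%; LTV 78.4% ≤ 85%; employment 12 ≥ 6 mo → does not qualify.

Neither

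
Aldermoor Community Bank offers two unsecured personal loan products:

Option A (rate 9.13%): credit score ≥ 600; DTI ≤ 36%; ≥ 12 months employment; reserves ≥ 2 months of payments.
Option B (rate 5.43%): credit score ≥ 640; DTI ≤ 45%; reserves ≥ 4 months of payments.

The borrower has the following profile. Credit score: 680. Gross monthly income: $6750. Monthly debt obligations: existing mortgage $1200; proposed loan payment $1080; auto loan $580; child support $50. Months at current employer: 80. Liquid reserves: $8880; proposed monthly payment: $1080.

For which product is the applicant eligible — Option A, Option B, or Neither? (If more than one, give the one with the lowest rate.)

Option B

Total debts = (1,200 + 1,080 + 580 + 50) = 2,910; DTI = 2,910/6,750 = 43.1%.
Reserves = 8,880/1,080 = 8.2 months.
Option A: score 680 ≥ 600; DTI 43.1% > 36%; employment 80 ≥ 12 mo; reserves 8.2 ≥ 2 mo → does not qualify.
Option B: score 680 ≥ 640; DTI 43.1% ≤ 45%; reserves 8.2 ≥ 4 mo → qualifies.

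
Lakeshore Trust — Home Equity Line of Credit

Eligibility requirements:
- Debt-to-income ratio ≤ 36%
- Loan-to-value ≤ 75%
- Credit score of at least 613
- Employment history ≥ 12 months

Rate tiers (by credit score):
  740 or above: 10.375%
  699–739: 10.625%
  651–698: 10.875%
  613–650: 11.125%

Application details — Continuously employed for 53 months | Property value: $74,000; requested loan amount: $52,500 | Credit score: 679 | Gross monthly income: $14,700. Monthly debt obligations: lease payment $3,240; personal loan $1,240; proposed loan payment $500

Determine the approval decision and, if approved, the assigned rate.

Approved at 10.875%

Credit score 679 ≥ 613 (meets minimum)
Total monthly debts = (3,240 + 1,240 + 500) = 4,980. DTI: 4,980 ÷ 14,700 = 33.9%, within the 36% cap
LTV = 52,500/74,000 = 70.9% ≤ 75%
Employment 53 ≥ 12 months
All requirements met. Score 679 falls in the 651–698 tier → 10.875%.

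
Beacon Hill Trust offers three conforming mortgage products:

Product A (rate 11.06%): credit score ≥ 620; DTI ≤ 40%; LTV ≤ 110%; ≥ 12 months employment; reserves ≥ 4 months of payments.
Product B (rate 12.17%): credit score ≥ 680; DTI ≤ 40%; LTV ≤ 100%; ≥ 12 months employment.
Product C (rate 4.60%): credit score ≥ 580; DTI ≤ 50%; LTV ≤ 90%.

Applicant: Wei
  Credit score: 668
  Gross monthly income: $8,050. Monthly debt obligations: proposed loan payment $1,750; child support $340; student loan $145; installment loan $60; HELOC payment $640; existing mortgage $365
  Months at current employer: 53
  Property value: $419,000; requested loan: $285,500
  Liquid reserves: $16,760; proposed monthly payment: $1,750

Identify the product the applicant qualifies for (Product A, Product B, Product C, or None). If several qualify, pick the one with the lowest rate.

Total debts = (1,750 + 340 + 145 + 60 + 640 + 365) = 3,300; DTI = 3,300/8,050 = 41%.
LTV = 285,500/419,000 = 68.1%.
Reserves = 16,760/1,750 = 9.6 months.
Product A: score 668 ≥ 620; DTI 41% > 40%; LTV 68.1% ≤ 110%; employment 53 ≥ 12 mo; reserves 9.6 ≥ 4 mo → does not qualify.
Product B: score 668 < 680; DTI 41% > 40%; LTV 68.1% ≤ 100%; employment 53 ≥ 12 mo → does not qualify.
Product C: score 668 ≥ 580; DTI 41% ≤ 50%; LTV 68.1% ≤ 90% → qualifies.

Product C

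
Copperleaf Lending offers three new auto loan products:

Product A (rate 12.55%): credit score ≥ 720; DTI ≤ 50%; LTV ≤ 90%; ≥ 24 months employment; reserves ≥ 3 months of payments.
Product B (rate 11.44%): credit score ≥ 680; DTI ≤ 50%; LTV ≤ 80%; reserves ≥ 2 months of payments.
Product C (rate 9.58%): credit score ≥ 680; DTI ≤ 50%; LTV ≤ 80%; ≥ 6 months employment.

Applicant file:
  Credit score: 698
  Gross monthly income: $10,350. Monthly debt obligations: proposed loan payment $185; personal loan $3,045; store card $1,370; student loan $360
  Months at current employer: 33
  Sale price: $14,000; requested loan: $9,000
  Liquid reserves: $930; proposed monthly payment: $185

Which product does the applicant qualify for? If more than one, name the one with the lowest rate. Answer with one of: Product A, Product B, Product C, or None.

Total debts = (185 + 3,045 + 1,370 + 360) = 4,960; DTI = 4,960/10,350 = 47.9%.
LTV = 9,000/14,000 = 64.3%.
Reserves = 930/185 = 5.0 months.
Product A: score 698 < 720; DTI 47.9% ≤ 50%; LTV 64.3% ≤ 90%; employment 33 ≥ 24 mo; reserves 5.0 ≥ 3 mo → does not qualify.
Product B: score 698 ≥ 680; DTI 47.9% ≤ 50%; LTV 64.3% ≤ 80%; reserves 5.0 ≥ 2 mo → qualifies.
Product C: score 698 ≥ 680; DTI 47.9% ≤ 50%; LTV 64.3% ≤ 80%; employment 33 ≥ 6 mo → qualifies.
Qualifying: Product B, Product C. Lowest rate is 9.58% → Product C.

Product C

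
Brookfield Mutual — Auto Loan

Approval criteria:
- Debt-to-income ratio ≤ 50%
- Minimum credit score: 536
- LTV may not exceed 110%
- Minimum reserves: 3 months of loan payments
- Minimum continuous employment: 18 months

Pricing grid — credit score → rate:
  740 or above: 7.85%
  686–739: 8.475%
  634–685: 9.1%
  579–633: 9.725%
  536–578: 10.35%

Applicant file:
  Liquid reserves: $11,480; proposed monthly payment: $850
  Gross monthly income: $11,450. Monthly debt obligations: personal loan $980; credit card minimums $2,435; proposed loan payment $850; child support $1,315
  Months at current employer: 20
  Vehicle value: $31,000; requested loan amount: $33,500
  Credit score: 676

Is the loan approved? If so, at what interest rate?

Credit score 676 ≥ 536 (meets minimum)
Liquid reserves cover 11,480/850 = 13.5 months — ≥ 3 required
Employment 20 ≥ 18 months
Total monthly debts = (980 + 2,435 + 850 + 1,315) = 5,580. Debt-to-income = 5,580/11,450 = 48.7% — meets 50% limit
LTV: 33,500 ÷ 31,000 = 108.1%, within 110% cap
All requirements met. Score 676 falls in the 634–685 tier → 9.1%.

Approved at 9.1%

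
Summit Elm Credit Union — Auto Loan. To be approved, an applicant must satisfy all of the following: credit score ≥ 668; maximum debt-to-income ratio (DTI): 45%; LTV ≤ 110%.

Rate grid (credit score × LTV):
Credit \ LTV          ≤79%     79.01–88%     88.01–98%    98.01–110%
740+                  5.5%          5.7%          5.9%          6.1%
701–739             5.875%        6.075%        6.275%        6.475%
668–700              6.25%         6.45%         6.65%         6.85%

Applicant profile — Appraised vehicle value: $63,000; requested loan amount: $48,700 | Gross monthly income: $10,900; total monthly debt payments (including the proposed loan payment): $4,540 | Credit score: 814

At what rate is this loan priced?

Credit score 814 ≥ 668; DTI = 4,540/10,900 = 41.7% ≤ 45%
LTV: 48,700 ÷ 63,000 = 77.3%, within 110% cap
Score 814 is in the 740+ band; LTV 77.3% is in the ≤79% band → 5.5%.

5.5%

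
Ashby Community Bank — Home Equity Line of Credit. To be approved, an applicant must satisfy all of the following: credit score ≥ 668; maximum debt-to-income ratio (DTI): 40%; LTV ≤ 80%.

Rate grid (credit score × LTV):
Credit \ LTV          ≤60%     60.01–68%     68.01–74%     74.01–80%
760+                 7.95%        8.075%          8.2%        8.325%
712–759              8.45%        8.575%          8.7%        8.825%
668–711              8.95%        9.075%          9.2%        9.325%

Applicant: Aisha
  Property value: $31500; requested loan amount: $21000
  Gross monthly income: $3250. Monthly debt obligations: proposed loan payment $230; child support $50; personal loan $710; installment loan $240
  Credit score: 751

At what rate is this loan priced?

Credit score 751 ≥ 668; Total monthly debts = (230 + 50 + 710 + 240) = 1,230. DTI = 1,230/3,250 = 37.8% ≤ 40%
LTV: 21,000 ÷ 31,500 = 66.7%, within 80% cap
Row: 751 falls in 712–759. Column: 66.7% falls in 60.01–68%. Rate = 8.575%.

8.575%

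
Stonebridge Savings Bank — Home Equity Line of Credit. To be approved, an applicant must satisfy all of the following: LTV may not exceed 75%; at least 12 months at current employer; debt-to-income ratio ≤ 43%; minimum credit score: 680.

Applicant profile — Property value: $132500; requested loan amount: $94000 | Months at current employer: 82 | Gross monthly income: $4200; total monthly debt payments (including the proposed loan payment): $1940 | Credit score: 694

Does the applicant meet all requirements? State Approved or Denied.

Denied

LTV: 94,000 ÷ 132,500 = 70.9%, within 75% cap
Employment 82 ≥ 12 months
DTI: 1,940 ÷ 4,200 = 46.2%, exceeds the 43% cap
Credit score 694 ≥ 680 (meets)
Fails on DTI.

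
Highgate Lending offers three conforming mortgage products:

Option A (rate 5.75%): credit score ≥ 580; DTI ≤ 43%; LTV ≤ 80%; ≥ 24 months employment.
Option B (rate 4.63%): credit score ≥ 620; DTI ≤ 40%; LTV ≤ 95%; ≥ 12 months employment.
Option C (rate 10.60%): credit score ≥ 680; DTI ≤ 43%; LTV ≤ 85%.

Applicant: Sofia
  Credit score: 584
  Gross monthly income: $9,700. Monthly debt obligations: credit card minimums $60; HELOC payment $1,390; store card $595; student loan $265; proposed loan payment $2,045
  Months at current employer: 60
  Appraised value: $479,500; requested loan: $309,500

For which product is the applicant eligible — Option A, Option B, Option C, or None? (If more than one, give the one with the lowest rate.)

Total debts = (60 + 1,390 + 595 + 265 + 2,045) = 4,355; DTI = 4,355/9,700 = 44.9%.
LTV = 309,500/479,500 = 64.5%.
Option A: score 584 ≥ 580; DTI 44.9% > 43%; LTV 64.5% ≤ 80%; employment 60 ≥ 24 mo → does not qualify.
Option B: score 584 < 620; DTI 44.9% > 40%; LTV 64.5% ≤ 95%; employment 60 ≥ 12 mo → does not qualify.
Option C: score 584 < 680; DTI 44.9% > 43%; LTV 64.5% ≤ 85% → does not qualify.

None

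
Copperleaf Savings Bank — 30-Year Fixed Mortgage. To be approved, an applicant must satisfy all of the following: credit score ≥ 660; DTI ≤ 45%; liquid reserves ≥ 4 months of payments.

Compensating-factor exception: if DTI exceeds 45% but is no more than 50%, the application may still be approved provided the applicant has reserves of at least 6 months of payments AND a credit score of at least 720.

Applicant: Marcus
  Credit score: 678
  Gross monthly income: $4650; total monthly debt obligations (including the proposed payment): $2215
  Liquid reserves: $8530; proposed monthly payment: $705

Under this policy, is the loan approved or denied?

Credit score 678 ≥ 660 (meets base)
DTI: 2,215 ÷ 4,650 = 47.6%, over the 45% base limit.
Reserves = 8,530/705 = 12.1 months ≥ 4
47.6% falls in the override range (45%–50%), so the compensating-factor test applies.
Override check — reserves: 12.1 mo (ok); score: 678 (below 720).
Compensating-factor requirement not fully met.

Denied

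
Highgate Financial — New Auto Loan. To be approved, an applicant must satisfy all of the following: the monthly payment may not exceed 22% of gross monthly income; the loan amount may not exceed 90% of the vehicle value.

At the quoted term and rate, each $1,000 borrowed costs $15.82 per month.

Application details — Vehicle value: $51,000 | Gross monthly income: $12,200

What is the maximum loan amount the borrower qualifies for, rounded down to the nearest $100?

Payment cap: 22% × $12,200 = $2,684/month.
At $15.82 per $1,000, that supports 2,684/15.82 × 1,000 ≈ $169,658 → $169,600.
LTV cap: 90% × $51,000 = $45,900 → $45,900.
Binding constraint: loan-to-value.

$45,900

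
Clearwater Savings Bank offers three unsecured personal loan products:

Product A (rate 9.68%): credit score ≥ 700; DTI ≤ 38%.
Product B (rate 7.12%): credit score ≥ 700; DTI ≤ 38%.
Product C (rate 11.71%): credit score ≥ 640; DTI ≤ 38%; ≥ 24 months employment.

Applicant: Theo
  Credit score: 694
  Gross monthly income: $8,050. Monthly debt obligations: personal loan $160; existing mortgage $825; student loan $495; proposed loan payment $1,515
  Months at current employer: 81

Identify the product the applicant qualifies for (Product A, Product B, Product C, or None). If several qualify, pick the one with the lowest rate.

Total debts = (160 + 825 + 495 + 1,515) = 2,995; DTI = 2,995/8,050 = 37.2%.
Product A: score 694 < 700; DTI 37.2% ≤ 38% → does not qualify.
Product B: score 694 < 700; DTI 37.2% ≤ 38% → does not qualify.
Product C: score 694 ≥ 640; DTI 37.2% ≤ 38%; employment 81 ≥ 24 mo → qualifies.

Product C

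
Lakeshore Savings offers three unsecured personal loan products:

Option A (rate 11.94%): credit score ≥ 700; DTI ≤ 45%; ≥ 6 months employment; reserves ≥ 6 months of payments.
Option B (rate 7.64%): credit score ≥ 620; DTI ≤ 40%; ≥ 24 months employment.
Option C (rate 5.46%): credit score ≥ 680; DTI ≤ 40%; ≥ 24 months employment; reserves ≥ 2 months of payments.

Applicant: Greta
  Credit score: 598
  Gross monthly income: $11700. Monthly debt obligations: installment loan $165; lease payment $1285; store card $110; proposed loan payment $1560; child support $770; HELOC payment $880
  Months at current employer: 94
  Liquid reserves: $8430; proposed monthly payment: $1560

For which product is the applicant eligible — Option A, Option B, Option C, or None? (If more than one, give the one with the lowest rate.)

None

Total debts = (165 + 1,285 + 110 + 1,560 + 770 + 880) = 4,770; DTI = 4,770/11,700 = 40.8%.
Reserves = 8,430/1,560 = 5.4 months.
Option A: score 598 < 700; DTI 40.8% ≤ 45%; employment 94 ≥ 6 mo; reserves 5.4 < 6 mo → does not qualify.
Option B: score 598 < 620; DTI 40.8% > 40%; employment 94 ≥ 24 mo → does not qualify.
Option C: score 598 < 680; DTI 40.8% > 40%; employment 94 ≥ 24 mo; reserves 5.4 ≥ 2 mo → does not qualify.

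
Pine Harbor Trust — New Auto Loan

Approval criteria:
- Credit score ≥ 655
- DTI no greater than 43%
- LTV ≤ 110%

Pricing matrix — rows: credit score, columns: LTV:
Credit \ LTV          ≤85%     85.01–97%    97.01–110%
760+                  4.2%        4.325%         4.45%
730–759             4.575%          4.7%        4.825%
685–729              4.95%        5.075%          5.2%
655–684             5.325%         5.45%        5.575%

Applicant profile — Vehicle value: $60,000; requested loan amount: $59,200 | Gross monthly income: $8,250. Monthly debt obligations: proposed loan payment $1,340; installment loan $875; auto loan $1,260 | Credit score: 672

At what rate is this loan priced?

5.575%

Credit score 672 ≥ 655; Total monthly debts = (1,340 + 875 + 1,260) = 3,475. DTI: 3,475 ÷ 8,250 = 42.1%, within the 43% cap
Loan-to-value = 59,200/60,000 = 98.7% — pass (110% max)
Credit 672 → row 655–684; LTV 98.7% → column 97.01–110%. Grid cell → 5.575%.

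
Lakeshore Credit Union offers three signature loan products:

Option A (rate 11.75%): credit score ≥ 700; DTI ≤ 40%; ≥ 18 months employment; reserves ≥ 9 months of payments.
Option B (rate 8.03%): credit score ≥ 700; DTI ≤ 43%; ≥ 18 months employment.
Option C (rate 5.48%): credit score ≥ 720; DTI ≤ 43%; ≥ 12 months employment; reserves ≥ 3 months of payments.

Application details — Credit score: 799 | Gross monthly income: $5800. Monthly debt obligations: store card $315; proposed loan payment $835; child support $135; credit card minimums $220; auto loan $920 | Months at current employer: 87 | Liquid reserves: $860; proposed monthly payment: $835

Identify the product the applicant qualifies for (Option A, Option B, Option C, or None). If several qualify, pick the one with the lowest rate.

Total debts = (315 + 835 + 135 + 220 + 920) = 2,425; DTI = 2,425/5,800 = 41.8%.
Reserves = 860/835 = 1.0 months.
Option A: score 799 ≥ 700; DTI 41.8% > 40%; employment 87 ≥ 18 mo; reserves 1.0 < 9 mo → does not qualify.
Option B: score 799 ≥ 700; DTI 41.8% ≤ 43%; employment 87 ≥ 18 mo → qualifies.
Option C: score 799 ≥ 720; DTI 41.8% ≤ 43%; employment 87 ≥ 12 mo; reserves 1.0 < 3 mo → does not qualify.

Option B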